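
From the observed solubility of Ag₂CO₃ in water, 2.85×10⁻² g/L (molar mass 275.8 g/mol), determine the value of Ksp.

Convert to molarity: s = 2.85×10⁻² / 275.8 = 1.0334×10⁻⁴ mol/L
Ag₂CO₃(s) ⇌ 2 Ag⁺(aq) + CO₃²⁻(aq)
Call the molar solubility s, so that [Ag⁺] = 2s and [CO₃²⁻] = s.
Ksp = [Ag⁺]^2[CO₃²⁻] = (2s)^2 · s = 4s^3
Ksp = 4 × (1.0334×10⁻⁴)^3 = 4.41×10⁻¹²

Ksp = 4.41×10⁻¹²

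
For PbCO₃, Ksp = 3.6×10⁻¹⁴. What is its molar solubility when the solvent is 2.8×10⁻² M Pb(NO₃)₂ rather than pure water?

1.3×10⁻¹² M

PbCO₃(s) ⇌ Pb²⁺(aq) + CO₃²⁻(aq)
Pb²⁺ is already present at 2.8×10⁻² M. If s mol/L of PbCO₃ dissolves, [CO₃²⁻] = s while [Pb²⁺] ≈ 2.8×10⁻² M.
Ksp = [Pb²⁺][CO₃²⁻] = (2.8×10⁻²)s
s = 3.6×10⁻¹⁴ / (2.8×10⁻²) = 1.3×10⁻¹²
s = 1.3×10⁻¹² M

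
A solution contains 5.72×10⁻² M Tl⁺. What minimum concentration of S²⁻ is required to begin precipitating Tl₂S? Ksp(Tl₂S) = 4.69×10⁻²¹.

Precipitation begins when Q = Ksp.
Tl₂S(s) ⇌ 2 Tl⁺(aq) + S²⁻(aq)
Ksp = [Tl⁺]^2[S²⁻] = [S²⁻](5.72×10⁻²)^2
[S²⁻] = 4.69×10⁻²¹ / (5.72×10⁻²)^2 = 1.43×10⁻¹⁸
[S²⁻] = 1.43×10⁻¹⁸ M

1.43×10⁻¹⁸ M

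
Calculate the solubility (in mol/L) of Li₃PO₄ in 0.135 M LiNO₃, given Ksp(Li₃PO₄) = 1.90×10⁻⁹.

7.72×10⁻⁷ M

Li₃PO₄(s) ⇌ 3 Li⁺(aq) + PO₄³⁻(aq)
Li⁺ is already present at 0.135 M. If s mol/L of Li₃PO₄ dissolves, [PO₄³⁻] = s while [Li⁺] ≈ 0.135 M.
Ksp = [Li⁺]^3[PO₄³⁻] = (0.135)^3s
s = 1.90×10⁻⁹ / (0.135)^3 = 7.72×10⁻⁷
s = 7.72×10⁻⁷ M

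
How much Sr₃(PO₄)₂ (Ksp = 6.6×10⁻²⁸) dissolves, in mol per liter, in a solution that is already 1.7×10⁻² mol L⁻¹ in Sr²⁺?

Sr₃(PO₄)₂(s) ⇌ 3 Sr²⁺(aq) + 2 PO₄³⁻(aq)
Let s be the solubility of Sr₃(PO₄)₂ here. The common ion gives [Sr²⁺] ≈ 1.7×10⁻² mol L⁻¹, and [PO₄³⁻] = 2s.
Ksp = [Sr²⁺]^3[PO₄³⁻]^2 = (1.7×10⁻²)^3(2s)^2
(2s)^2 = 6.6×10⁻²⁸ / (1.7×10⁻²)^3 = 1.3×10⁻²²
s = 5.8×10⁻¹² mol L⁻¹

5.8×10⁻¹² M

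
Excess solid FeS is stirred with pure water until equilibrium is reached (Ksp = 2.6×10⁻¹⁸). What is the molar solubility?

1.6×10⁻⁹ M

FeS(s) ⇌ Fe²⁺(aq) + S²⁻(aq)
If s mol/L of FeS dissolves, [Fe²⁺] = s and [S²⁻] = s.
Ksp = [Fe²⁺][S²⁻] = s · s = s^2
s^2 = 2.6×10⁻¹⁸
s = 1.6×10⁻⁹ M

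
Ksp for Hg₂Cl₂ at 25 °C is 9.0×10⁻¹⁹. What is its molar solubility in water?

Hg₂Cl₂(s) ⇌ Hg₂²⁺(aq) + 2 Cl⁻(aq)
Call the molar solubility s, so that [Hg₂²⁺] = s and [Cl⁻] = 2s.
Ksp = [Hg₂²⁺][Cl⁻]^2 = s · (2s)^2 = 4s^3
4s^3 = 9.0×10⁻¹⁹  ⇒  s^3 = 2.3×10⁻¹⁹
s = 6.1×10⁻⁷ mol L⁻¹

6.1×10⁻⁷ M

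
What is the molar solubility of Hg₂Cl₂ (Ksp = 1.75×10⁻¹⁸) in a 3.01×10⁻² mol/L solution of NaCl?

1.93×10⁻¹⁵ M

Hg₂Cl₂(s) ⇌ Hg₂²⁺(aq) + 2 Cl⁻(aq)
Cl⁻ is already present at 3.01×10⁻² mol/L. If s mol/L of Hg₂Cl₂ dissolves, [Hg₂²⁺] = s while [Cl⁻] ≈ 3.01×10⁻² mol/L.
Ksp = [Hg₂²⁺][Cl⁻]^2 = s(3.01×10⁻²)^2
s = 1.75×10⁻¹⁸ / (3.01×10⁻²)^2 = 1.93×10⁻¹⁵
s = 1.93×10⁻¹⁵ mol/L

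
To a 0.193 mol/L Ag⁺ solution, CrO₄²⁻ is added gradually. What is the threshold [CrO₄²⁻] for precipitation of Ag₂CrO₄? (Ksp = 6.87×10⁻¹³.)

1.84×10⁻¹¹ M

A salt starts to precipitate once the ion product Q reaches its Ksp.
Ag₂CrO₄(s) ⇌ 2 Ag⁺(aq) + CrO₄²⁻(aq)
Ksp = [Ag⁺]^2[CrO₄²⁻] = [CrO₄²⁻](0.193)^2
[CrO₄²⁻] = 6.87×10⁻¹³ / (0.193)^2 = 1.84×10⁻¹¹
[CrO₄²⁻] = 1.84×10⁻¹¹ mol/L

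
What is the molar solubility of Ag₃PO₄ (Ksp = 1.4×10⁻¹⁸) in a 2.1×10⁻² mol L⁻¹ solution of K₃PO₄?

1.4×10⁻⁶ M

Ag₃PO₄(s) ⇌ 3 Ag⁺(aq) + PO₄³⁻(aq)
PO₄³⁻ is already present at 2.1×10⁻² mol L⁻¹. If s mol/L of Ag₃PO₄ dissolves, [Ag⁺] = 3s while [PO₄³⁻] ≈ 2.1×10⁻² mol L⁻¹.
Ksp = [Ag⁺]^3[PO₄³⁻] = (3s)^3(2.1×10⁻²)
(3s)^3 = 1.4×10⁻¹⁸ / (2.1×10⁻²) = 6.7×10⁻¹⁷
s = 1.4×10⁻⁶ mol L⁻¹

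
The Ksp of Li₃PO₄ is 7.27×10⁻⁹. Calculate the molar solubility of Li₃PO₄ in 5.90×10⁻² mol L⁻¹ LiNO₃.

3.54×10⁻⁵ M

Li₃PO₄(s) ⇌ 3 Li⁺(aq) + PO₄³⁻(aq)
With Li⁺ already at 5.90×10⁻² mol L⁻¹ and s small, take [Li⁺] ≈ 5.90×10⁻² mol L⁻¹ and [PO₄³⁻] = s.
Ksp = [Li⁺]^3[PO₄³⁻] = (5.90×10⁻²)^3s
s = 7.27×10⁻⁹ / (5.90×10⁻²)^3 = 3.54×10⁻⁵
s = 3.54×10⁻⁵ mol L⁻¹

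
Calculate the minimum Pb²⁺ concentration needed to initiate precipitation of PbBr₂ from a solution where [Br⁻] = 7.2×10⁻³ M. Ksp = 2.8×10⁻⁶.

A salt starts to precipitate once the ion product Q reaches its Ksp.
PbBr₂(s) ⇌ Pb²⁺(aq) + 2 Br⁻(aq)
Ksp = [Pb²⁺][Br⁻]^2 = [Pb²⁺](7.2×10⁻³)^2
[Pb²⁺] = 2.8×10⁻⁶ / (7.2×10⁻³)^2 = 5.4×10⁻²
[Pb²⁺] = 5.4×10⁻² M

5.4×10⁻² M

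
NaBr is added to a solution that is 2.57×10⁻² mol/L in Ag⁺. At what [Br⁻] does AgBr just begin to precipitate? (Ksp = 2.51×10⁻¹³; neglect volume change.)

9.77×10⁻¹² M

Precipitation begins when Q = Ksp.
AgBr(s) ⇌ Ag⁺(aq) + Br⁻(aq)
Ksp = [Ag⁺][Br⁻] = [Br⁻](2.57×10⁻²)
[Br⁻] = 2.51×10⁻¹³ / (2.57×10⁻²) = 9.77×10⁻¹²
[Br⁻] = 9.77×10⁻¹² mol/L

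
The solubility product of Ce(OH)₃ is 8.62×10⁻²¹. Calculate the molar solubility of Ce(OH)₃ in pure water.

Ce(OH)₃(s) ⇌ Ce³⁺(aq) + 3 OH⁻(aq)
Call the molar solubility s, so that [Ce³⁺] = s and [OH⁻] = 3s.
Ksp = [Ce³⁺][OH⁻]^3 = s · (3s)^3 = 27s^4
27s^4 = 8.62×10⁻²¹  ⇒  s^4 = 3.19×10⁻²²
Taking the 4th root, s = 4.23×10⁻⁶ mol L⁻¹.

4.23×10⁻⁶ M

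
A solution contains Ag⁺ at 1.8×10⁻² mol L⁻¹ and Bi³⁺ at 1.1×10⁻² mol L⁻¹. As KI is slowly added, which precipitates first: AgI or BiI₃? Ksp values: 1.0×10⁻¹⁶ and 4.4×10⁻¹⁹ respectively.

AgI

Precipitation of each salt begins when its ion product equals Ksp.
For AgI: [I⁻] = (Ksp/[Ag⁺]) = 5.6×10⁻¹⁵ mol L⁻¹
For BiI₃: [I⁻] = (Ksp/[Bi³⁺])^(1/3) = 3.4×10⁻⁶ mol L⁻¹
Since AgI needs less I⁻ to reach saturation, it precipitates first.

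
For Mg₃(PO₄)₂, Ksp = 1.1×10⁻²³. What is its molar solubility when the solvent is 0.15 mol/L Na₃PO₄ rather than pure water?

Mg₃(PO₄)₂(s) ⇌ 3 Mg²⁺(aq) + 2 PO₄³⁻(aq)
The solution already contains PO₄³⁻ at 0.15 mol/L. Let s be the molar solubility of Mg₃(PO₄)₂.
[PO₄³⁻] ≈ 0.15 mol/L (common ion dominates); [Mg²⁺] = 3s.
Ksp = [Mg²⁺]^3[PO₄³⁻]^2 = (3s)^3(0.15)^2
(3s)^3 = 1.1×10⁻²³ / (0.15)^2 = 4.9×10⁻²²
s = 2.6×10⁻⁸ mol/L

2.6×10⁻⁸ M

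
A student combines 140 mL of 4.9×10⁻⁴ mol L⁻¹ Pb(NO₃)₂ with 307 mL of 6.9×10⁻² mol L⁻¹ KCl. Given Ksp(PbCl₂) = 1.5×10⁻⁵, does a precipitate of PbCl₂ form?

No

The combined volume is 447 mL.
[Pb²⁺] = (4.9×10⁻⁴)(140)/447 = 1.5×10⁻⁴ mol L⁻¹
[Cl⁻] = (6.9×10⁻²)(307)/447 = 4.7×10⁻² mol L⁻¹
Q = [Pb²⁺][Cl⁻]^2 = 3.4×10⁻⁷
Q < Ksp (3.4×10⁻⁷ vs 1.5×10⁻⁵); the solution remains unsaturated and no precipitate forms.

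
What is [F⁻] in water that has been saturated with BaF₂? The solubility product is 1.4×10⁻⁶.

1.4×10⁻² M

BaF₂(s) ⇌ Ba²⁺(aq) + 2 F⁻(aq)
If s mol/L of BaF₂ dissolves, [Ba²⁺] = s and [F⁻] = 2s.
Ksp = [Ba²⁺][F⁻]^2 = s · (2s)^2 = 4s^3 = 1.4×10⁻⁶
s = 7.0×10⁻³ mol L⁻¹
[F⁻] = 2s = 1.4×10⁻² mol L⁻¹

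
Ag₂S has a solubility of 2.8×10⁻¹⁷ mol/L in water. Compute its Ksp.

Ag₂S(s) ⇌ 2 Ag⁺(aq) + S²⁻(aq)
For each mole of Ag₂S that dissolves per liter, [Ag⁺] = 2s and [S²⁻] = s; let s denote this solubility.
Ksp = [Ag⁺]^2[S²⁻] = (2s)^2 · s = 4s^3
Ksp = 4 × (2.8×10⁻¹⁷)^3 = 8.8×10⁻⁵⁰

Ksp = 8.8×10⁻⁵⁰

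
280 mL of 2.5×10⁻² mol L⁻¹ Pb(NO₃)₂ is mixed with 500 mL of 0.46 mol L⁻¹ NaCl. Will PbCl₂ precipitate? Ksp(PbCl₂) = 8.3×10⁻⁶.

After mixing, V = 280 mL + 500 mL = 780 mL.
[Pb²⁺] = (2.5×10⁻²)(280)/780 = 9.0×10⁻³ mol L⁻¹
[Cl⁻] = (0.46)(500)/780 = 0.29 mol L⁻¹
Q = [Pb²⁺][Cl⁻]^2 = 7.8×10⁻⁴
Because Q > Ksp (7.8×10⁻⁴ vs 8.3×10⁻⁶), a precipitate of PbCl₂ forms.

Yes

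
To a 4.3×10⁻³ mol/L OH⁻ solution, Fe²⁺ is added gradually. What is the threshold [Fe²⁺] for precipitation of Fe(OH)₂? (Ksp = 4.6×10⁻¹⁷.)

2.5×10⁻¹² M

Precipitation begins when Q = Ksp.
Fe(OH)₂(s) ⇌ Fe²⁺(aq) + 2 OH⁻(aq)
Ksp = [Fe²⁺][OH⁻]^2 = [Fe²⁺](4.3×10⁻³)^2
[Fe²⁺] = 4.6×10⁻¹⁷ / (4.3×10⁻³)^2 = 2.5×10⁻¹²
[Fe²⁺] = 2.5×10⁻¹² mol/L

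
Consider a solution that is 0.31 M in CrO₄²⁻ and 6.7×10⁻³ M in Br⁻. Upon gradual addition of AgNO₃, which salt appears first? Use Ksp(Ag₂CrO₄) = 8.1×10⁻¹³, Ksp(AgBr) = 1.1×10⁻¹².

Each salt precipitates once Q = Ksp for that salt.
For Ag₂CrO₄: [Ag⁺] = (Ksp/[CrO₄²⁻])^(1/2) = 1.6×10⁻⁶ M
For AgBr: [Ag⁺] = (Ksp/[Br⁻]) = 1.6×10⁻¹⁰ M
The smaller threshold [Ag⁺] is reached first, so AgBr precipitates first.

AgBr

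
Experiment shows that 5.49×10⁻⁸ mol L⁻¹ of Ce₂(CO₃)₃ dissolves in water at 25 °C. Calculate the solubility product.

Ksp = 5.39×10⁻³⁵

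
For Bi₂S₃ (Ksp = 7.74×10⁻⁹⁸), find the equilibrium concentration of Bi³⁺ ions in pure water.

2.97×10⁻²⁰ M

Bi₂S₃(s) ⇌ 2 Bi³⁺(aq) + 3 S²⁻(aq)
If s mol/L of Bi₂S₃ dissolves, [Bi³⁺] = 2s and [S²⁻] = 3s.
Ksp = [Bi³⁺]^2[S²⁻]^3 = (2s)^2 · (3s)^3 = 108s^5 = 7.74×10⁻⁹⁸
s = 1.48×10⁻²⁰ mol L⁻¹
[Bi³⁺] = 2s = 2.97×10⁻²⁰ mol L⁻¹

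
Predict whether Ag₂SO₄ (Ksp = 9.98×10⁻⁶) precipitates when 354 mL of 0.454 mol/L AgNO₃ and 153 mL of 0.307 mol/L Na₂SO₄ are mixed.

Yes

Total volume after mixing = 354 + 153 = 507 mL.
[Ag⁺] = (0.454)(354)/507 = 0.317 mol/L
[SO₄²⁻] = (0.307)(153)/507 = 9.26×10⁻² mol/L
Q = [Ag⁺]^2[SO₄²⁻] = 9.31×10⁻³
Because Q > Ksp (9.31×10⁻³ vs 9.98×10⁻⁶), a precipitate of Ag₂SO₄ forms.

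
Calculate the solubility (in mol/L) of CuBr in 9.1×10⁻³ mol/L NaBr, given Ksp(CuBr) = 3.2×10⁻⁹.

CuBr(s) ⇌ Cu⁺(aq) + Br⁻(aq)
The solution already contains Br⁻ at 9.1×10⁻³ mol/L. Let s be the molar solubility of CuBr.
[Br⁻] ≈ 9.1×10⁻³ mol/L (common ion dominates); [Cu⁺] = s.
Ksp = [Cu⁺][Br⁻] = s(9.1×10⁻³)
s = 3.2×10⁻⁹ / (9.1×10⁻³) = 3.5×10⁻⁷
s = 3.5×10⁻⁷ mol/L

3.5×10⁻⁷ M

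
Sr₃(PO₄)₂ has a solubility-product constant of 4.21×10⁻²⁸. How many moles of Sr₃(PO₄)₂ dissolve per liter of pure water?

1.31×10⁻⁶ M

Sr₃(PO₄)₂(s) ⇌ 3 Sr²⁺(aq) + 2 PO₄³⁻(aq)
For each mole of Sr₃(PO₄)₂ that dissolves per liter, [Sr²⁺] = 3s and [PO₄³⁻] = 2s; let s denote this solubility.
Ksp = [Sr²⁺]^3[PO₄³⁻]^2 = (3s)^3 · (2s)^2 = 108s^5
108s^5 = 4.21×10⁻²⁸  ⇒  s^5 = 3.90×10⁻³⁰
s = (3.90×10⁻³⁰)^(1/5) = 1.31×10⁻⁶ mol L⁻¹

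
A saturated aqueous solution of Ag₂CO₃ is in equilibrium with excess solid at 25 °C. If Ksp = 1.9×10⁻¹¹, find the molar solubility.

1.7×10⁻⁴ M

Ag₂CO₃(s) ⇌ 2 Ag⁺(aq) + CO₃²⁻(aq)
Call the molar solubility s, so that [Ag⁺] = 2s and [CO₃²⁻] = s.
Ksp = [Ag⁺]^2[CO₃²⁻] = (2s)^2 · s = 4s^3
4s^3 = 1.9×10⁻¹¹  ⇒  s^3 = 4.8×10⁻¹²
s = (4.8×10⁻¹²)^(1/3) = 1.7×10⁻⁴ mol L⁻¹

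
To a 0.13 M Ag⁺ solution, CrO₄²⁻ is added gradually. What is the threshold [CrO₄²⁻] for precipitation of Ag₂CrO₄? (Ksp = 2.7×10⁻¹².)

1.6×10⁻¹⁰ M

A salt starts to precipitate once the ion product Q reaches its Ksp.
Ag₂CrO₄(s) ⇌ 2 Ag⁺(aq) + CrO₄²⁻(aq)
Ksp = [Ag⁺]^2[CrO₄²⁻] = [CrO₄²⁻](0.13)^2
[CrO₄²⁻] = 2.7×10⁻¹² / (0.13)^2 = 1.6×10⁻¹⁰
[CrO₄²⁻] = 1.6×10⁻¹⁰ M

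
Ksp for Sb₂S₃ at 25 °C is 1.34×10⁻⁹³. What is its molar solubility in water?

Sb₂S₃(s) ⇌ 2 Sb³⁺(aq) + 3 S²⁻(aq)
Call the molar solubility s, so that [Sb³⁺] = 2s and [S²⁻] = 3s.
Ksp = [Sb³⁺]^2[S²⁻]^3 = (2s)^2 · (3s)^3 = 108s^5
108s^5 = 1.34×10⁻⁹³  ⇒  s^5 = 1.24×10⁻⁹⁵
s = 1.04×10⁻¹⁹ mol/L

1.04×10⁻¹⁹ M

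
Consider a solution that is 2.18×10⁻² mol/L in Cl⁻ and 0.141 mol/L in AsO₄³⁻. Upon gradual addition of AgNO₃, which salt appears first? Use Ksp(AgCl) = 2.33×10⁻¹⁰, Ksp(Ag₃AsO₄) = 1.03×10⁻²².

Each salt precipitates once Q = Ksp for that salt.
For AgCl: [Ag⁺] = (Ksp/[Cl⁻]) = 1.07×10⁻⁸ mol/L
For Ag₃AsO₄: [Ag⁺] = (Ksp/[AsO₄³⁻])^(1/3) = 9.01×10⁻⁸ mol/L
The smaller threshold [Ag⁺] is reached first, so AgCl precipitates first.

AgCl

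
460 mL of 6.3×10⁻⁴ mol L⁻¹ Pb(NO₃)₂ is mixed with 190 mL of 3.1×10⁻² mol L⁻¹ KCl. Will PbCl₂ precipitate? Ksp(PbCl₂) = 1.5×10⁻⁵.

The combined volume is 650 mL.
[Pb²⁺] = (6.3×10⁻⁴)(460)/650 = 4.5×10⁻⁴ mol L⁻¹
[Cl⁻] = (3.1×10⁻²)(190)/650 = 9.1×10⁻³ mol L⁻¹
Q = [Pb²⁺][Cl⁻]^2 = 3.7×10⁻⁸
Q = 3.7×10⁻⁸ < Ksp = 1.5×10⁻⁵, so the solution is unsaturated and no precipitate forms.

No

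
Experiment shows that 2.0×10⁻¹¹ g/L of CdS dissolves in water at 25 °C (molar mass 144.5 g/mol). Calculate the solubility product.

Ksp = 1.9×10⁻²⁶

s = (2.0×10⁻¹¹ g L⁻¹)/(144.5 g mol⁻¹) = 1.384×10⁻¹³ M
CdS(s) ⇌ Cd²⁺(aq) + S²⁻(aq)
With molar solubility s: [Cd²⁺] = s, [S²⁻] = s.
Ksp = [Cd²⁺][S²⁻] = s · s = s^2
Ksp = (1.384×10⁻¹³)^2 = 1.9×10⁻²⁶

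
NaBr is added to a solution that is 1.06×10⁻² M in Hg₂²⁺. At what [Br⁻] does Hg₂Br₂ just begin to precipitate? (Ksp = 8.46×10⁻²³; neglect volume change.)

8.93×10⁻¹¹ M

Precipitation begins when Q = Ksp.
Hg₂Br₂(s) ⇌ Hg₂²⁺(aq) + 2 Br⁻(aq)
Ksp = [Hg₂²⁺][Br⁻]^2 = [Br⁻]^2(1.06×10⁻²)
[Br⁻]^2 = 8.46×10⁻²³ / (1.06×10⁻²) = 7.98×10⁻²¹
[Br⁻] = 8.93×10⁻¹¹ M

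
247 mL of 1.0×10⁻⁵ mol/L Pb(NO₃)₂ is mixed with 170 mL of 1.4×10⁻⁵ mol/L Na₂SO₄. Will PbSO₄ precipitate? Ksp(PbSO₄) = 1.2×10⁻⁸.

After mixing, V = 247 mL + 170 mL = 417 mL.
[Pb²⁺] = (1.0×10⁻⁵)(247)/417 = 5.9×10⁻⁶ mol/L
[SO₄²⁻] = (1.4×10⁻⁵)(170)/417 = 5.7×10⁻⁶ mol/L
Q = [Pb²⁺][SO₄²⁻] = 3.4×10⁻¹¹
Since Q (3.4×10⁻¹¹) is less than Ksp (1.2×10⁻⁸), no PbSO₄ precipitates.

No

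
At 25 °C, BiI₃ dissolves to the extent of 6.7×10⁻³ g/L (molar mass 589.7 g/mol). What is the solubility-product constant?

Ksp = 4.5×10⁻¹⁹

Molar solubility s = (6.7×10⁻³ g/L) / (589.7 g/mol) = 1.136×10⁻⁵ mol/L
BiI₃(s) ⇌ Bi³⁺(aq) + 3 I⁻(aq)
Let s be the molar solubility. Then [Bi³⁺] = s and [I⁻] = 3s.
Ksp = [Bi³⁺][I⁻]^3 = s · (3s)^3 = 27s^4
Ksp = 27 × (1.136×10⁻⁵)^4 = 4.5×10⁻¹⁹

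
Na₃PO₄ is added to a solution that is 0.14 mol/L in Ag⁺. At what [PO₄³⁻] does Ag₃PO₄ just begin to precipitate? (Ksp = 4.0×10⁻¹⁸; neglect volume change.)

1.5×10⁻¹⁵ M

Each salt precipitates once Q = Ksp for that salt.
Ag₃PO₄(s) ⇌ 3 Ag⁺(aq) + PO₄³⁻(aq)
Ksp = [Ag⁺]^3[PO₄³⁻] = [PO₄³⁻](0.14)^3
[PO₄³⁻] = 4.0×10⁻¹⁸ / (0.14)^3 = 1.5×10⁻¹⁵
[PO₄³⁻] = 1.5×10⁻¹⁵ mol/L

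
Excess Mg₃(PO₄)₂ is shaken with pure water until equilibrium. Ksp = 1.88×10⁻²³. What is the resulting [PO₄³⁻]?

Mg₃(PO₄)₂(s) ⇌ 3 Mg²⁺(aq) + 2 PO₄³⁻(aq)
With molar solubility s: [Mg²⁺] = 3s, [PO₄³⁻] = 2s.
Ksp = [Mg²⁺]^3[PO₄³⁻]^2 = (3s)^3 · (2s)^2 = 108s^5 = 1.88×10⁻²³
s = 1.12×10⁻⁵ mol/L
[PO₄³⁻] = 2s = 2.23×10⁻⁵ mol/L

2.23×10⁻⁵ M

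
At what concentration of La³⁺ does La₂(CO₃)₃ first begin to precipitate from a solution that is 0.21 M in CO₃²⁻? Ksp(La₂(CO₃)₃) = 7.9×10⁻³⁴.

2.9×10⁻¹⁶ M

Precipitation begins when Q = Ksp.
La₂(CO₃)₃(s) ⇌ 2 La³⁺(aq) + 3 CO₃²⁻(aq)
Ksp = [La³⁺]^2[CO₃²⁻]^3 = [La³⁺]^2(0.21)^3
[La³⁺]^2 = 7.9×10⁻³⁴ / (0.21)^3 = 8.5×10⁻³²
[La³⁺] = 2.9×10⁻¹⁶ M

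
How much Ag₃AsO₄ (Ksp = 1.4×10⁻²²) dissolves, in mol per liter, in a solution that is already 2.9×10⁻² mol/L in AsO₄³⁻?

Ag₃AsO₄(s) ⇌ 3 Ag⁺(aq) + AsO₄³⁻(aq)
The solution already contains AsO₄³⁻ at 2.9×10⁻² mol/L. Let s be the molar solubility of Ag₃AsO₄.
[AsO₄³⁻] ≈ 2.9×10⁻² mol/L (common ion dominates); [Ag⁺] = 3s.
Ksp = [Ag⁺]^3[AsO₄³⁻] = (3s)^3(2.9×10⁻²)
(3s)^3 = 1.4×10⁻²² / (2.9×10⁻²) = 4.8×10⁻²¹
s = 5.6×10⁻⁸ mol/L

5.6×10⁻⁸ M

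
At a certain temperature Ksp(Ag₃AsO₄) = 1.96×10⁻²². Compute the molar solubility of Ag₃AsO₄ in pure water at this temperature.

1.64×10⁻⁶ M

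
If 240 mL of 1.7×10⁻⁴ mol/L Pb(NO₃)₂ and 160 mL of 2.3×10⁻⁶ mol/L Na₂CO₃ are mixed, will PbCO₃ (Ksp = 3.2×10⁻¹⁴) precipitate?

Yes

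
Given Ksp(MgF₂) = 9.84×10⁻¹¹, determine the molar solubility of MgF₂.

MgF₂(s) ⇌ Mg²⁺(aq) + 2 F⁻(aq)
With molar solubility s: [Mg²⁺] = s, [F⁻] = 2s.
Ksp = [Mg²⁺][F⁻]^2 = s · (2s)^2 = 4s^3
4s^3 = 9.84×10⁻¹¹  ⇒  s^3 = 2.46×10⁻¹¹
s = (2.46×10⁻¹¹)^(1/3) = 2.91×10⁻⁴ mol L⁻¹

2.91×10⁻⁴ M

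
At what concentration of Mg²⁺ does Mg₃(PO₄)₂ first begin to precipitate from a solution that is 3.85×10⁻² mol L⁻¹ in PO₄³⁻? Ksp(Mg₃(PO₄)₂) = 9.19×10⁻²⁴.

1.84×10⁻⁷ M

Precipitation of each salt begins when its ion product equals Ksp.
Mg₃(PO₄)₂(s) ⇌ 3 Mg²⁺(aq) + 2 PO₄³⁻(aq)
Ksp = [Mg²⁺]^3[PO₄³⁻]^2 = [Mg²⁺]^3(3.85×10⁻²)^2
[Mg²⁺]^3 = 9.19×10⁻²⁴ / (3.85×10⁻²)^2 = 6.20×10⁻²¹
[Mg²⁺] = 1.84×10⁻⁷ mol L⁻¹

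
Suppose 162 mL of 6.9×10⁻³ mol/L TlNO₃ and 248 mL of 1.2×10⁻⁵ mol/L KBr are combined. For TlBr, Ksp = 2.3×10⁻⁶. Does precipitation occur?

Total volume after mixing = 162 + 248 = 410 mL.
[Tl⁺] = (6.9×10⁻³)(162)/410 = 2.7×10⁻³ mol/L
[Br⁻] = (1.2×10⁻⁵)(248)/410 = 7.3×10⁻⁶ mol/L
Q = [Tl⁺][Br⁻] = 2.0×10⁻⁸
Since Q (2.0×10⁻⁸) is less than Ksp (2.3×10⁻⁶), no TlBr precipitates.

No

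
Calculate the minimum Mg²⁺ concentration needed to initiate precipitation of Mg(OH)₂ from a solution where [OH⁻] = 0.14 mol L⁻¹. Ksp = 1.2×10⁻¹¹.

6.1×10⁻¹⁰ M

The threshold for precipitation is Q = Ksp.
Mg(OH)₂(s) ⇌ Mg²⁺(aq) + 2 OH⁻(aq)
Ksp = [Mg²⁺][OH⁻]^2 = [Mg²⁺](0.14)^2
[Mg²⁺] = 1.2×10⁻¹¹ / (0.14)^2 = 6.1×10⁻¹⁰
[Mg²⁺] = 6.1×10⁻¹⁰ mol L⁻¹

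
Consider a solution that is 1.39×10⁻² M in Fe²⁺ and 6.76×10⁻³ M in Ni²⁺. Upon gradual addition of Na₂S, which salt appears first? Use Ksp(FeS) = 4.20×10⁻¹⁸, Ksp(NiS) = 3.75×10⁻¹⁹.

Precipitation of each salt begins when its ion product equals Ksp.
For FeS: [S²⁻] = (Ksp/[Fe²⁺]) = 3.02×10⁻¹⁶ M
For NiS: [S²⁻] = (Ksp/[Ni²⁺]) = 5.55×10⁻¹⁷ M
Since NiS needs less S²⁻ to reach saturation, it precipitates first.

NiS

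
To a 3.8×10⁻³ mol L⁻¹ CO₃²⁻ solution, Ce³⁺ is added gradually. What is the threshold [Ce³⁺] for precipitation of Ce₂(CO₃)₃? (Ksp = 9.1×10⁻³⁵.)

Precipitation of each salt begins when its ion product equals Ksp.
Ce₂(CO₃)₃(s) ⇌ 2 Ce³⁺(aq) + 3 CO₃²⁻(aq)
Ksp = [Ce³⁺]^2[CO₃²⁻]^3 = [Ce³⁺]^2(3.8×10⁻³)^3
[Ce³⁺]^2 = 9.1×10⁻³⁵ / (3.8×10⁻³)^3 = 1.7×10⁻²⁷
[Ce³⁺] = 4.1×10⁻¹⁴ mol L⁻¹

4.1×10⁻¹⁴ M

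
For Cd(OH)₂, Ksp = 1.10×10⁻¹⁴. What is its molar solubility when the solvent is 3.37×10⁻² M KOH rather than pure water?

9.69×10⁻¹² M

Cd(OH)₂(s) ⇌ Cd²⁺(aq) + 2 OH⁻(aq)
OH⁻ is already present at 3.37×10⁻² M. If s mol/L of Cd(OH)₂ dissolves, [Cd²⁺] = s while [OH⁻] ≈ 3.37×10⁻² M.
Ksp = [Cd²⁺][OH⁻]^2 = s(3.37×10⁻²)^2
s = 1.10×10⁻¹⁴ / (3.37×10⁻²)^2 = 9.69×10⁻¹²
s = 9.69×10⁻¹² M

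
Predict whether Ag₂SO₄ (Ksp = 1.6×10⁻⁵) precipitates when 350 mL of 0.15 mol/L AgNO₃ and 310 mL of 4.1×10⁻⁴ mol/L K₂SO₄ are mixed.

No

Total volume after mixing = 350 + 310 = 660 mL.
[Ag⁺] = (0.15)(350)/660 = 8.0×10⁻² mol/L
[SO₄²⁻] = (4.1×10⁻⁴)(310)/660 = 1.9×10⁻⁴ mol/L
Q = [Ag⁺]^2[SO₄²⁻] = 1.2×10⁻⁶
Since Q (1.2×10⁻⁶) is less than Ksp (1.6×10⁻⁵), no Ag₂SO₄ precipitates.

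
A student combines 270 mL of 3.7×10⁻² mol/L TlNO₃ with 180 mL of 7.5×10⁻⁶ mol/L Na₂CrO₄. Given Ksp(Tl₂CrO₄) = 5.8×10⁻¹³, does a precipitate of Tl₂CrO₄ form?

Yes

After mixing, V = 270 mL + 180 mL = 450 mL.
[Tl⁺] = (3.7×10⁻²)(270)/450 = 2.2×10⁻² mol/L
[CrO₄²⁻] = (7.5×10⁻⁶)(180)/450 = 3.0×10⁻⁶ mol/L
Q = [Tl⁺]^2[CrO₄²⁻] = 1.5×10⁻⁹
Q = 1.5×10⁻⁹ > Ksp = 5.8×10⁻¹³, so the solution is supersaturated and Tl₂CrO₄ precipitates.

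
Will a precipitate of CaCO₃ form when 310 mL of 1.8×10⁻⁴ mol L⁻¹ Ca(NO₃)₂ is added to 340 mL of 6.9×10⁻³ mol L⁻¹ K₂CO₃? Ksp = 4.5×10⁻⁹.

After mixing, V = 310 mL + 340 mL = 650 mL.
[Ca²⁺] = (1.8×10⁻⁴)(310)/650 = 8.6×10⁻⁵ mol L⁻¹
[CO₃²⁻] = (6.9×10⁻³)(340)/650 = 3.6×10⁻³ mol L⁻¹
Q = [Ca²⁺][CO₃²⁻] = 3.1×10⁻⁷
Q = 3.1×10⁻⁷ > Ksp = 4.5×10⁻⁹, so the solution is supersaturated and CaCO₃ precipitates.

Yes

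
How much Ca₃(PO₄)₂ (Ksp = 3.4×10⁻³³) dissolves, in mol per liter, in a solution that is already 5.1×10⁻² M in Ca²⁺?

Ca₃(PO₄)₂(s) ⇌ 3 Ca²⁺(aq) + 2 PO₄³⁻(aq)
With Ca²⁺ already at 5.1×10⁻² M and s small, take [Ca²⁺] ≈ 5.1×10⁻² M and [PO₄³⁻] = 2s.
Ksp = [Ca²⁺]^3[PO₄³⁻]^2 = (5.1×10⁻²)^3(2s)^2
(2s)^2 = 3.4×10⁻³³ / (5.1×10⁻²)^3 = 2.6×10⁻²⁹
s = 2.5×10⁻¹⁵ M

2.5×10⁻¹⁵ M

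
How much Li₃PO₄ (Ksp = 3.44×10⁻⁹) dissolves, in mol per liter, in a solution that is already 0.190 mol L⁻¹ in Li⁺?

Li₃PO₄(s) ⇌ 3 Li⁺(aq) + PO₄³⁻(aq)
Li⁺ is already present at 0.190 mol L⁻¹. If s mol/L of Li₃PO₄ dissolves, [PO₄³⁻] = s while [Li⁺] ≈ 0.190 mol L⁻¹.
Ksp = [Li⁺]^3[PO₄³⁻] = (0.190)^3s
s = 3.44×10⁻⁹ / (0.190)^3 = 5.02×10⁻⁷
s = 5.02×10⁻⁷ mol L⁻¹

5.02×10⁻⁷ M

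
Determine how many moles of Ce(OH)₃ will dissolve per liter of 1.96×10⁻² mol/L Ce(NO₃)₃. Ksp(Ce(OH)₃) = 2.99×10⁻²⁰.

Ce(OH)₃(s) ⇌ Ce³⁺(aq) + 3 OH⁻(aq)
With Ce³⁺ already at 1.96×10⁻² mol/L and s small, take [Ce³⁺] ≈ 1.96×10⁻² mol/L and [OH⁻] = 3s.
Ksp = [Ce³⁺][OH⁻]^3 = (1.96×10⁻²)(3s)^3
(3s)^3 = 2.99×10⁻²⁰ / (1.96×10⁻²) = 1.53×10⁻¹⁸
s = 3.84×10⁻⁷ mol/L

3.84×10⁻⁷ M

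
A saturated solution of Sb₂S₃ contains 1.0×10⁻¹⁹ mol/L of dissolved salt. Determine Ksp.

Ksp = 1.1×10⁻⁹³

Sb₂S₃(s) ⇌ 2 Sb³⁺(aq) + 3 S²⁻(aq)
Call the molar solubility s, so that [Sb³⁺] = 2s and [S²⁻] = 3s.
Ksp = [Sb³⁺]^2[S²⁻]^3 = (2s)^2 · (3s)^3 = 108s^5
Ksp = 108 × (1.0×10⁻¹⁹)^5 = 1.1×10⁻⁹³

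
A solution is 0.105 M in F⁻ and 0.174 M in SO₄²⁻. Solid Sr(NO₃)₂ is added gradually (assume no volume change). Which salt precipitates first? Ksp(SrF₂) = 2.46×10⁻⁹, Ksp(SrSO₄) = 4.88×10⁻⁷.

SrF₂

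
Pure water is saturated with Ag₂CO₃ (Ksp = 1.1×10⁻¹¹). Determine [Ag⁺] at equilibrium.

2.8×10⁻⁴ M

Ag₂CO₃(s) ⇌ 2 Ag⁺(aq) + CO₃²⁻(aq)
Let s be the molar solubility. Then [Ag⁺] = 2s and [CO₃²⁻] = s.
Ksp = [Ag⁺]^2[CO₃²⁻] = (2s)^2 · s = 4s^3 = 1.1×10⁻¹¹
s = 1.4×10⁻⁴ mol L⁻¹
[Ag⁺] = 2s = 2.8×10⁻⁴ mol L⁻¹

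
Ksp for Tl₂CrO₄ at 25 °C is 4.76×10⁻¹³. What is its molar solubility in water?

4.92×10⁻⁵ M

Tl₂CrO₄(s) ⇌ 2 Tl⁺(aq) + CrO₄²⁻(aq)
Let s be the molar solubility. Then [Tl⁺] = 2s and [CrO₄²⁻] = s.
Ksp = [Tl⁺]^2[CrO₄²⁻] = (2s)^2 · s = 4s^3
4s^3 = 4.76×10⁻¹³  ⇒  s^3 = 1.19×10⁻¹³
s = (1.19×10⁻¹³)^(1/3) = 4.92×10⁻⁵ M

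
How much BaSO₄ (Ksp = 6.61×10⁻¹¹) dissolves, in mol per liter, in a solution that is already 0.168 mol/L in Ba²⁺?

3.93×10⁻¹⁰ M

BaSO₄(s) ⇌ Ba²⁺(aq) + SO₄²⁻(aq)
The solution already contains Ba²⁺ at 0.168 mol/L. Let s be the molar solubility of BaSO₄.
[Ba²⁺] ≈ 0.168 mol/L (common ion dominates); [SO₄²⁻] = s.
Ksp = [Ba²⁺][SO₄²⁻] = (0.168)s
s = 6.61×10⁻¹¹ / (0.168) = 3.93×10⁻¹⁰
s = 3.93×10⁻¹⁰ mol/L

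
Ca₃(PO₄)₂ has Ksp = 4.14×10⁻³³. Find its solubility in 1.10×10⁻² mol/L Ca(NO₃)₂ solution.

2.79×10⁻¹⁴ M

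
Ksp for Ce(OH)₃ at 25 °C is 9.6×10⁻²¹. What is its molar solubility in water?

4.3×10⁻⁶ M

Ce(OH)₃(s) ⇌ Ce³⁺(aq) + 3 OH⁻(aq)
Let s be the molar solubility. Then [Ce³⁺] = s and [OH⁻] = 3s.
Ksp = [Ce³⁺][OH⁻]^3 = s · (3s)^3 = 27s^4
27s^4 = 9.6×10⁻²¹  ⇒  s^4 = 3.6×10⁻²²
Taking the 4th root, s = 4.3×10⁻⁶ mol/L.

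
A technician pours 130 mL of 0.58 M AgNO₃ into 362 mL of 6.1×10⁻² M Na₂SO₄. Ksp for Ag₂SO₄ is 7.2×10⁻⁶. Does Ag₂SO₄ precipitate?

Total volume after mixing = 130 + 362 = 492 mL.
[Ag⁺] = (0.58)(130)/492 = 0.15 M
[SO₄²⁻] = (6.1×10⁻²)(362)/492 = 4.5×10⁻² M
Q = [Ag⁺]^2[SO₄²⁻] = 1.1×10⁻³
Because Q > Ksp (1.1×10⁻³ vs 7.2×10⁻⁶), a precipitate of Ag₂SO₄ forms.

Yes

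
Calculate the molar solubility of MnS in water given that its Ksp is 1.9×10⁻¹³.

MnS(s) ⇌ Mn²⁺(aq) + S²⁻(aq)
With molar solubility s: [Mn²⁺] = s, [S²⁻] = s.
Ksp = [Mn²⁺][S²⁻] = s · s = s^2
s^2 = 1.9×10⁻¹³
s = 4.4×10⁻⁷ mol/L

4.4×10⁻⁷ M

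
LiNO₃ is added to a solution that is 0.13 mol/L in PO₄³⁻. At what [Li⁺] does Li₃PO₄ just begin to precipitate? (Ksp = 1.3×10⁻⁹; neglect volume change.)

2.2×10⁻³ M

Precipitation begins when Q = Ksp.
Li₃PO₄(s) ⇌ 3 Li⁺(aq) + PO₄³⁻(aq)
Ksp = [Li⁺]^3[PO₄³⁻] = [Li⁺]^3(0.13)
[Li⁺]^3 = 1.3×10⁻⁹ / (0.13) = 1.0×10⁻⁸
[Li⁺] = 2.2×10⁻³ mol/L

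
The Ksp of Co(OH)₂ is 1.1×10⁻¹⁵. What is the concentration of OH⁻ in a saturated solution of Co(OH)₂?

1.3×10⁻⁵ M

Co(OH)₂(s) ⇌ Co²⁺(aq) + 2 OH⁻(aq)
If s mol/L of Co(OH)₂ dissolves, [Co²⁺] = s and [OH⁻] = 2s.
Ksp = [Co²⁺][OH⁻]^2 = s · (2s)^2 = 4s^3 = 1.1×10⁻¹⁵
s = 6.5×10⁻⁶ mol/L
[OH⁻] = 2s = 1.3×10⁻⁵ mol/L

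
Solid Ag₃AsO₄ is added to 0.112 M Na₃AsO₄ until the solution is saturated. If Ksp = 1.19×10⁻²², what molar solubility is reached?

3.40×10⁻⁸ M

Ag₃AsO₄(s) ⇌ 3 Ag⁺(aq) + AsO₄³⁻(aq)
With AsO₄³⁻ already at 0.112 M and s small, take [AsO₄³⁻] ≈ 0.112 M and [Ag⁺] = 3s.
Ksp = [Ag⁺]^3[AsO₄³⁻] = (3s)^3(0.112)
(3s)^3 = 1.19×10⁻²² / (0.112) = 1.06×10⁻²¹
s = 3.40×10⁻⁸ M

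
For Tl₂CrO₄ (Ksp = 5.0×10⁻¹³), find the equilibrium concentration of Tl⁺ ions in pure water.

1.0×10⁻⁴ M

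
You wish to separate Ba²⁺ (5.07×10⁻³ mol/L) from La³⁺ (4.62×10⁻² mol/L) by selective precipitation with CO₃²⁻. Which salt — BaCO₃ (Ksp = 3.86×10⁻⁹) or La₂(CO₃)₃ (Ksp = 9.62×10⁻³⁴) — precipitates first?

La₂(CO₃)₃

Precipitation begins when Q = Ksp.
For BaCO₃: [CO₃²⁻] = (Ksp/[Ba²⁺]) = 7.61×10⁻⁷ mol/L
For La₂(CO₃)₃: [CO₃²⁻] = (Ksp/[La³⁺]^2)^(1/3) = 7.67×10⁻¹¹ mol/L
The smaller threshold [CO₃²⁻] is reached first, so La₂(CO₃)₃ precipitates first.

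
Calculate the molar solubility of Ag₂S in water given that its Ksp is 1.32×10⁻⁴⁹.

Ag₂S(s) ⇌ 2 Ag⁺(aq) + S²⁻(aq)
Let s be the molar solubility. Then [Ag⁺] = 2s and [S²⁻] = s.
Ksp = [Ag⁺]^2[S²⁻] = (2s)^2 · s = 4s^3
4s^3 = 1.32×10⁻⁴⁹  ⇒  s^3 = 3.30×10⁻⁵⁰
Taking the 3rd root, s = 3.21×10⁻¹⁷ M.

3.21×10⁻¹⁷ M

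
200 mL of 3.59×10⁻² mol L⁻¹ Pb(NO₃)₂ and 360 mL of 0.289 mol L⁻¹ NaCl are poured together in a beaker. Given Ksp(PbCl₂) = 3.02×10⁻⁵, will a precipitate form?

Yes

Total volume after mixing = 200 + 360 = 560 mL.
[Pb²⁺] = (3.59×10⁻²)(200)/560 = 1.28×10⁻² mol L⁻¹
[Cl⁻] = (0.289)(360)/560 = 0.186 mol L⁻¹
Q = [Pb²⁺][Cl⁻]^2 = 4.43×10⁻⁴
Because Q > Ksp (4.43×10⁻⁴ vs 3.02×10⁻⁵), a precipitate of PbCl₂ forms.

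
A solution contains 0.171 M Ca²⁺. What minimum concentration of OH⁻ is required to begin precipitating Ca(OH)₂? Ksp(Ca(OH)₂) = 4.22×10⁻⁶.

A salt starts to precipitate once the ion product Q reaches its Ksp.
Ca(OH)₂(s) ⇌ Ca²⁺(aq) + 2 OH⁻(aq)
Ksp = [Ca²⁺][OH⁻]^2 = [OH⁻]^2(0.171)
[OH⁻]^2 = 4.22×10⁻⁶ / (0.171) = 2.47×10⁻⁵
[OH⁻] = 4.97×10⁻³ M

4.97×10⁻³ M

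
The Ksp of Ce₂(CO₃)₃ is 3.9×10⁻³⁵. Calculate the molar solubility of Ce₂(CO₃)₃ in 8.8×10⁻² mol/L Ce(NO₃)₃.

Ce₂(CO₃)₃(s) ⇌ 2 Ce³⁺(aq) + 3 CO₃²⁻(aq)
The solution already contains Ce³⁺ at 8.8×10⁻² mol/L. Let s be the molar solubility of Ce₂(CO₃)₃.
[Ce³⁺] ≈ 8.8×10⁻² mol/L (common ion dominates); [CO₃²⁻] = 3s.
Ksp = [Ce³⁺]^2[CO₃²⁻]^3 = (8.8×10⁻²)^2(3s)^3
(3s)^3 = 3.9×10⁻³⁵ / (8.8×10⁻²)^2 = 5.0×10⁻³³
s = 5.7×10⁻¹² mol/L

5.7×10⁻¹² M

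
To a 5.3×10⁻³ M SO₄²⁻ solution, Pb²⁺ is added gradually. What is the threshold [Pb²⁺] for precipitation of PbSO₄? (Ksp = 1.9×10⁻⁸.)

3.6×10⁻⁶ M

Precipitation of each salt begins when its ion product equals Ksp.
PbSO₄(s) ⇌ Pb²⁺(aq) + SO₄²⁻(aq)
Ksp = [Pb²⁺][SO₄²⁻] = [Pb²⁺](5.3×10⁻³)
[Pb²⁺] = 1.9×10⁻⁸ / (5.3×10⁻³) = 3.6×10⁻⁶
[Pb²⁺] = 3.6×10⁻⁶ M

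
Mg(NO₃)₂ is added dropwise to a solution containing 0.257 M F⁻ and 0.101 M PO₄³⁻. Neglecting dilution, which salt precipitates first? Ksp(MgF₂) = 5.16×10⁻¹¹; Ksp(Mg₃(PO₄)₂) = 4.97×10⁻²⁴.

The threshold for precipitation is Q = Ksp.
For MgF₂: [Mg²⁺] = (Ksp/[F⁻]^2) = 7.81×10⁻¹⁰ M
For Mg₃(PO₄)₂: [Mg²⁺] = (Ksp/[PO₄³⁻]^2)^(1/3) = 7.87×10⁻⁸ M
The smaller threshold [Mg²⁺] is reached first, so MgF₂ precipitates first.

MgF₂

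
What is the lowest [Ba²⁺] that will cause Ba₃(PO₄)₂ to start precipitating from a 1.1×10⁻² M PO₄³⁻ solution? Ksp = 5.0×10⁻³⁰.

3.5×10⁻⁹ M

Each salt precipitates once Q = Ksp for that salt.
Ba₃(PO₄)₂(s) ⇌ 3 Ba²⁺(aq) + 2 PO₄³⁻(aq)
Ksp = [Ba²⁺]^3[PO₄³⁻]^2 = [Ba²⁺]^3(1.1×10⁻²)^2
[Ba²⁺]^3 = 5.0×10⁻³⁰ / (1.1×10⁻²)^2 = 4.1×10⁻²⁶
[Ba²⁺] = 3.5×10⁻⁹ M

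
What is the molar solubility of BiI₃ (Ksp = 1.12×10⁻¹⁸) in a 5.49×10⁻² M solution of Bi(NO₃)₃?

9.11×10⁻⁷ M

BiI₃(s) ⇌ Bi³⁺(aq) + 3 I⁻(aq)
Let s be the solubility of BiI₃ here. The common ion gives [Bi³⁺] ≈ 5.49×10⁻² M, and [I⁻] = 3s.
Ksp = [Bi³⁺][I⁻]^3 = (5.49×10⁻²)(3s)^3
(3s)^3 = 1.12×10⁻¹⁸ / (5.49×10⁻²) = 2.04×10⁻¹⁷
s = 9.11×10⁻⁷ M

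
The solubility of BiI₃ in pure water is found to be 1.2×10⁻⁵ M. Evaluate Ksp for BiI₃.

Ksp = 5.6×10⁻¹⁹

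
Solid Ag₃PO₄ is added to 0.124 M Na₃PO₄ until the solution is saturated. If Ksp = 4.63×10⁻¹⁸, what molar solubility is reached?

1.11×10⁻⁶ M

Ag₃PO₄(s) ⇌ 3 Ag⁺(aq) + PO₄³⁻(aq)
PO₄³⁻ is already present at 0.124 M. If s mol/L of Ag₃PO₄ dissolves, [Ag⁺] = 3s while [PO₄³⁻] ≈ 0.124 M.
Ksp = [Ag⁺]^3[PO₄³⁻] = (3s)^3(0.124)
(3s)^3 = 4.63×10⁻¹⁸ / (0.124) = 3.73×10⁻¹⁷
s = 1.11×10⁻⁶ M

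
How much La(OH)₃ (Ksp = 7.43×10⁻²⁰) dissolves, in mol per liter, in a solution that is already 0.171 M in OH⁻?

1.49×10⁻¹⁷ M

La(OH)₃(s) ⇌ La³⁺(aq) + 3 OH⁻(aq)
With OH⁻ already at 0.171 M and s small, take [OH⁻] ≈ 0.171 M and [La³⁺] = s.
Ksp = [La³⁺][OH⁻]^3 = s(0.171)^3
s = 7.43×10⁻²⁰ / (0.171)^3 = 1.49×10⁻¹⁷
s = 1.49×10⁻¹⁷ M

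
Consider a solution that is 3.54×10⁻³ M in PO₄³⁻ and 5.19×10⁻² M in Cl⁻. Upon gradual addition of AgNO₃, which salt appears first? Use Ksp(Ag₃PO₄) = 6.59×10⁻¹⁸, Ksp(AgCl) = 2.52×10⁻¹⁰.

AgCl

The threshold for precipitation is Q = Ksp.
For Ag₃PO₄: [Ag⁺] = (Ksp/[PO₄³⁻])^(1/3) = 1.23×10⁻⁵ M
For AgCl: [Ag⁺] = (Ksp/[Cl⁻]) = 4.86×10⁻⁹ M
AgCl requires the lower [Ag⁺], so it precipitates first.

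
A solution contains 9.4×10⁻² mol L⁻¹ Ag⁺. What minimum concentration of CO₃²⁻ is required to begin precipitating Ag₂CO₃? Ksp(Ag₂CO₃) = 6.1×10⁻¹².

6.9×10⁻¹⁰ M

The threshold for precipitation is Q = Ksp.
Ag₂CO₃(s) ⇌ 2 Ag⁺(aq) + CO₃²⁻(aq)
Ksp = [Ag⁺]^2[CO₃²⁻] = [CO₃²⁻](9.4×10⁻²)^2
[CO₃²⁻] = 6.1×10⁻¹² / (9.4×10⁻²)^2 = 6.9×10⁻¹⁰
[CO₃²⁻] = 6.9×10⁻¹⁰ mol L⁻¹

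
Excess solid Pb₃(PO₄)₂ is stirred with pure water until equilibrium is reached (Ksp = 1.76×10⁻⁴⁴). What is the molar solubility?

Pb₃(PO₄)₂(s) ⇌ 3 Pb²⁺(aq) + 2 PO₄³⁻(aq)
With molar solubility s: [Pb²⁺] = 3s, [PO₄³⁻] = 2s.
Ksp = [Pb²⁺]^3[PO₄³⁻]^2 = (3s)^3 · (2s)^2 = 108s^5
108s^5 = 1.76×10⁻⁴⁴  ⇒  s^5 = 1.63×10⁻⁴⁶
s = 6.96×10⁻¹⁰ mol/L

6.96×10⁻¹⁰ M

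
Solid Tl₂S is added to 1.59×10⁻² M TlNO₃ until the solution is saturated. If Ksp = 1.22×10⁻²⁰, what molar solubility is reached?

Tl₂S(s) ⇌ 2 Tl⁺(aq) + S²⁻(aq)
The solution already contains Tl⁺ at 1.59×10⁻² M. Let s be the molar solubility of Tl₂S.
[Tl⁺] ≈ 1.59×10⁻² M (common ion dominates); [S²⁻] = s.
Ksp = [Tl⁺]^2[S²⁻] = (1.59×10⁻²)^2s
s = 1.22×10⁻²⁰ / (1.59×10⁻²)^2 = 4.83×10⁻¹⁷
s = 4.83×10⁻¹⁷ M

4.83×10⁻¹⁷ M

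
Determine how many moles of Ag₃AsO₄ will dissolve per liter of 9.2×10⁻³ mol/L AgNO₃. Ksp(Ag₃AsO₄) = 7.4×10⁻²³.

9.5×10⁻¹⁷ M

Ag₃AsO₄(s) ⇌ 3 Ag⁺(aq) + AsO₄³⁻(aq)
Ag⁺ is already present at 9.2×10⁻³ mol/L. If s mol/L of Ag₃AsO₄ dissolves, [AsO₄³⁻] = s while [Ag⁺] ≈ 9.2×10⁻³ mol/L.
Ksp = [Ag⁺]^3[AsO₄³⁻] = (9.2×10⁻³)^3s
s = 7.4×10⁻²³ / (9.2×10⁻³)^3 = 9.5×10⁻¹⁷
s = 9.5×10⁻¹⁷ mol/L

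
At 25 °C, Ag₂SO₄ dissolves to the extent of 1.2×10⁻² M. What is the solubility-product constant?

Ag₂SO₄(s) ⇌ 2 Ag⁺(aq) + SO₄²⁻(aq)
Call the molar solubility s, so that [Ag⁺] = 2s and [SO₄²⁻] = s.
Ksp = [Ag⁺]^2[SO₄²⁻] = (2s)^2 · s = 4s^3
Ksp = 4 × (1.2×10⁻²)^3 = 6.9×10⁻⁶

Ksp = 6.9×10⁻⁶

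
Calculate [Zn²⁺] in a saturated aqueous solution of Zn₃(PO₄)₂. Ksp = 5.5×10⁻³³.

4.2×10⁻⁷ M

Zn₃(PO₄)₂(s) ⇌ 3 Zn²⁺(aq) + 2 PO₄³⁻(aq)
Call the molar solubility s, so that [Zn²⁺] = 3s and [PO₄³⁻] = 2s.
Ksp = [Zn²⁺]^3[PO₄³⁻]^2 = (3s)^3 · (2s)^2 = 108s^5 = 5.5×10⁻³³
s = 1.4×10⁻⁷ M
[Zn²⁺] = 3s = 4.2×10⁻⁷ M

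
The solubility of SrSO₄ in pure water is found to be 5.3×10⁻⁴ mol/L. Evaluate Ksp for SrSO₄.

Ksp = 2.8×10⁻⁷

SrSO₄(s) ⇌ Sr²⁺(aq) + SO₄²⁻(aq)
Call the molar solubility s, so that [Sr²⁺] = s and [SO₄²⁻] = s.
Ksp = [Sr²⁺][SO₄²⁻] = s · s = s^2
Ksp = (5.3×10⁻⁴)^2 = 2.8×10⁻⁷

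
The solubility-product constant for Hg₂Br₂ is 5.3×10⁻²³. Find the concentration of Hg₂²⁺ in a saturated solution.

2.4×10⁻⁸ M

Hg₂Br₂(s) ⇌ Hg₂²⁺(aq) + 2 Br⁻(aq)
For each mole of Hg₂Br₂ that dissolves per liter, [Hg₂²⁺] = s and [Br⁻] = 2s; let s denote this solubility.
Ksp = [Hg₂²⁺][Br⁻]^2 = s · (2s)^2 = 4s^3 = 5.3×10⁻²³
s = 2.4×10⁻⁸ M
[Hg₂²⁺] = s = 2.4×10⁻⁸ M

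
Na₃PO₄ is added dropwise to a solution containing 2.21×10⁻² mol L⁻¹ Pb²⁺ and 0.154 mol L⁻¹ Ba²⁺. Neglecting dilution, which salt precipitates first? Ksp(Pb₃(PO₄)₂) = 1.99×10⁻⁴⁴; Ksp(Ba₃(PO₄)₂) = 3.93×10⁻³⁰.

Each salt precipitates once Q = Ksp for that salt.
For Pb₃(PO₄)₂: [PO₄³⁻] = (Ksp/[Pb²⁺]^3)^(1/2) = 4.29×10⁻²⁰ mol L⁻¹
For Ba₃(PO₄)₂: [PO₄³⁻] = (Ksp/[Ba²⁺]^3)^(1/2) = 3.28×10⁻¹⁴ mol L⁻¹
Since Pb₃(PO₄)₂ needs less PO₄³⁻ to reach saturation, it precipitates first.

Pb₃(PO₄)₂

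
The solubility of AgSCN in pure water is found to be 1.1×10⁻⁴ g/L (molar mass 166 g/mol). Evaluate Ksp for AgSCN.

Convert to molarity: s = 1.1×10⁻⁴ / 166 = 6.627×10⁻⁷ mol/L
AgSCN(s) ⇌ Ag⁺(aq) + SCN⁻(aq)
If s mol/L of AgSCN dissolves, [Ag⁺] = s and [SCN⁻] = s.
Ksp = [Ag⁺][SCN⁻] = s · s = s^2
Ksp = (6.627×10⁻⁷)^2 = 4.4×10⁻¹³

Ksp = 4.4×10⁻¹³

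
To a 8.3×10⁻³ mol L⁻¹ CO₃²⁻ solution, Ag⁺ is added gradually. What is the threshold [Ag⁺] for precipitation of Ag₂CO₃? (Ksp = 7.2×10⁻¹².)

Precipitation of each salt begins when its ion product equals Ksp.
Ag₂CO₃(s) ⇌ 2 Ag⁺(aq) + CO₃²⁻(aq)
Ksp = [Ag⁺]^2[CO₃²⁻] = [Ag⁺]^2(8.3×10⁻³)
[Ag⁺]^2 = 7.2×10⁻¹² / (8.3×10⁻³) = 8.7×10⁻¹⁰
[Ag⁺] = 2.9×10⁻⁵ mol L⁻¹

2.9×10⁻⁵ M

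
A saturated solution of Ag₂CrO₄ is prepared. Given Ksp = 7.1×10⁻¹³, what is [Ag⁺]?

Ag₂CrO₄(s) ⇌ 2 Ag⁺(aq) + CrO₄²⁻(aq)
With molar solubility s: [Ag⁺] = 2s, [CrO₄²⁻] = s.
Ksp = [Ag⁺]^2[CrO₄²⁻] = (2s)^2 · s = 4s^3 = 7.1×10⁻¹³
s = 5.6×10⁻⁵ mol L⁻¹
[Ag⁺] = 2s = 1.1×10⁻⁴ mol L⁻¹

1.1×10⁻⁴ M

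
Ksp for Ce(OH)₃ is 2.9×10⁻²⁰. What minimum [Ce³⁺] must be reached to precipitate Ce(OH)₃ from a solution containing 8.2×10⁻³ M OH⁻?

5.3×10⁻¹⁴ M

Each salt precipitates once Q = Ksp for that salt.
Ce(OH)₃(s) ⇌ Ce³⁺(aq) + 3 OH⁻(aq)
Ksp = [Ce³⁺][OH⁻]^3 = [Ce³⁺](8.2×10⁻³)^3
[Ce³⁺] = 2.9×10⁻²⁰ / (8.2×10⁻³)^3 = 5.3×10⁻¹⁴
[Ce³⁺] = 5.3×10⁻¹⁴ M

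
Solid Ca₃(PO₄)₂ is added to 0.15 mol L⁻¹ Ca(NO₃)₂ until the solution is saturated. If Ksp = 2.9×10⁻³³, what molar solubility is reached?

Ca₃(PO₄)₂(s) ⇌ 3 Ca²⁺(aq) + 2 PO₄³⁻(aq)
Ca²⁺ is already present at 0.15 mol L⁻¹. If s mol/L of Ca₃(PO₄)₂ dissolves, [PO₄³⁻] = 2s while [Ca²⁺] ≈ 0.15 mol L⁻¹.
Ksp = [Ca²⁺]^3[PO₄³⁻]^2 = (0.15)^3(2s)^2
(2s)^2 = 2.9×10⁻³³ / (0.15)^3 = 8.6×10⁻³¹
s = 4.6×10⁻¹⁶ mol L⁻¹

4.6×10⁻¹⁶ M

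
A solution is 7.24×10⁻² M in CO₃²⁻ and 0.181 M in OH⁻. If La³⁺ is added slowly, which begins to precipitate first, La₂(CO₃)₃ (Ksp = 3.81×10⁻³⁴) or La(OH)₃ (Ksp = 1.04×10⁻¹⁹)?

Each salt precipitates once Q = Ksp for that salt.
For La₂(CO₃)₃: [La³⁺] = (Ksp/[CO₃²⁻]^3)^(1/2) = 1.00×10⁻¹⁵ M
For La(OH)₃: [La³⁺] = (Ksp/[OH⁻]^3) = 1.75×10⁻¹⁷ M
La(OH)₃ requires the lower [La³⁺], so it precipitates first.

La(OH)₃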